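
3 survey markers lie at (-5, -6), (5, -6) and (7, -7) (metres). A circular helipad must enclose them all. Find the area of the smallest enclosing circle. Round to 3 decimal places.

Call the three points A, B, C in the order given.
Side lengths²: AB² = 100, AC² = 145, BC² = 5.
Since AC² = 145 ≥ 100 + 5 = 105, the angle opposite AC is not acute, so the smallest enclosing circle has AC as diameter.
Centre = midpoint of AC = (1, -6.5), r² = 145/4 = 36.25.
Area = π·r² = π·36.25 ≈ 113.883.

113.883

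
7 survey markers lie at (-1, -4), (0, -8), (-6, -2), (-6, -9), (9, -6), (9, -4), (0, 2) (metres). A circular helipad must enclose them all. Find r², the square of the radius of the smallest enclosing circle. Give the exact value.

1145/18

By Welzl's lemma the MEC is supported by two points (diametrically opposite) or three points (on a circumcircle).
The minimum enclosing circle is determined by three boundary points: (-6, -2), (-6, -9), (9, -4).
Their circumcentre is (7/6, -5.5) with r² = 1145/18.
The farthest remaining point (9, -6) is at distance² 1109/18 ≤ 1145/18.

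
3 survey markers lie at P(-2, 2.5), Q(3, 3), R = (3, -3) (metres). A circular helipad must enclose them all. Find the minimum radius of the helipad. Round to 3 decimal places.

Side lengths²: PQ² = 25.25, PR² = 55.25, QR² = 36.
Since PR² = 55.25 < 36 + 25.25 = 61.25, the triangle is acute, so the smallest enclosing circle is the circumcircle.
Circumcentre = (0.775, 0), r² = 13.950625.
r = √(13.950625) ≈ 3.735.

3.735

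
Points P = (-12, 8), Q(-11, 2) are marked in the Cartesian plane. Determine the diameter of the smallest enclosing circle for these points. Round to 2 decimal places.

The smallest circle enclosing two points has them as diameter endpoints.
Centre = midpoint = (-11.5, 5); r² = |PQ|²/4 = 37/4 = 9.25.
Diameter = 2r = 2√(9.25) ≈ 6.08.

6.08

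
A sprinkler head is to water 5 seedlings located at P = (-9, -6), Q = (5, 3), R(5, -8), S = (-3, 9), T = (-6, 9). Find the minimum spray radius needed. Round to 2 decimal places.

10.14

A smallest enclosing disk is always determined by at most three of the input points on its boundary.
The minimum enclosing circle is determined by three boundary points: P, R, T.
Their circumcentre is (-35/36, 7/36) with r² = 66625/648.
The farthest remaining point S is at distance² 52909/648 ≤ 66625/648.
r = √(66625/648) ≈ 10.14.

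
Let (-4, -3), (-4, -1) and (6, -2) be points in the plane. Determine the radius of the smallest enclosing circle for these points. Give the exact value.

Call the three points A, B, C in the order given.
Side lengths²: AB² = 4, AC² = 101, BC² = 101.
Since BC² = 101 < 101 + 4 = 105, the triangle is acute, so the smallest enclosing circle is the circumcircle.
Circumcentre = (0.95, -2), r² = 25.5025.
r = √(25.5025) = 5.05.

5.05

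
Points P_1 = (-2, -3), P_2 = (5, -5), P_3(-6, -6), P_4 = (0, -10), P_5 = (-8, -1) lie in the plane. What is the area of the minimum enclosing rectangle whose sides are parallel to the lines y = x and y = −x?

In coordinates u = x + y, v = x − y the rectangle is axis-aligned; the map (x,y)→(u,v) scales areas by 2.
u-values: -5, 0, -12, -10, -9; range = 0 − (-12) = 12.
v-values: 1, 10, 0, 10, -7; range = 10 − (-7) = 17.
Area = (12 × 17) / 2 = 102.

102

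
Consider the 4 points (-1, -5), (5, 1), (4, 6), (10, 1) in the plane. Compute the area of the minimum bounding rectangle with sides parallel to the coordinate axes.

121

x ranges over [-1, 10], width 11.
y ranges over [-5, 6], height 11.
Area = 11 × 11 = 121.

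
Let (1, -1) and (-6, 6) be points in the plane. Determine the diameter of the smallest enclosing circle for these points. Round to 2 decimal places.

9.90

The smallest circle enclosing two points has them as diameter endpoints.
Centre = midpoint = (-2.5, 2.5); r² = |(1, -1)−(-6, 6)|²/4 = 98/4 = 24.5.
Diameter = 2r = 2√(24.5) ≈ 9.90.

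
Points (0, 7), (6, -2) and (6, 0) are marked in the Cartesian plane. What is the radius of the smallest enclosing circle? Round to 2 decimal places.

Call the three points A, B, C in the order given.
Side lengths²: AB² = 117, AC² = 85, BC² = 4.
Since AB² = 117 ≥ 85 + 4 = 89, the angle opposite AB is not acute, so the smallest enclosing circle has AB as diameter.
Centre = midpoint of AB = (3, 2.5), r² = 117/4 = 29.25.
r = √(29.25) ≈ 5.41.

5.41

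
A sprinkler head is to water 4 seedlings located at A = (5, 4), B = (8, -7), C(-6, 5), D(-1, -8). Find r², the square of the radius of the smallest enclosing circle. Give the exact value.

85

A smallest enclosing disk is always determined by at most three of the input points on its boundary.
The farthest pair is B–C with squared distance 340. The circle on this segment as diameter has centre (1, -1) and r² = 340/4 = 85.
Check A: distance² to centre = 41 ≤ 85, so it lies inside.
All remaining points lie in this disk, and no smaller disk contains both endpoints, so this is the minimum enclosing circle.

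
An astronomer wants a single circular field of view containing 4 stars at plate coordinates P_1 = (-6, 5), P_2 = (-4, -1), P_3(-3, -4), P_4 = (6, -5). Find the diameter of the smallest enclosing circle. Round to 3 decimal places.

The farthest pair is P_1–P_4 with squared distance 244. The circle on this segment as diameter has centre (0, 0) and r² = 244/4 = 61.
Check P_2: distance² to centre = 17 ≤ 61, so it lies inside.
All remaining points lie in this disk, and no smaller disk contains both endpoints, so this is the minimum enclosing circle.
Diameter = 2r = 2√61 ≈ 15.620.

15.620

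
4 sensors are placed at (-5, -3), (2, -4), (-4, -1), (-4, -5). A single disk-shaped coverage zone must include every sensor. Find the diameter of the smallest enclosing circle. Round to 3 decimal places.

7.071

The farthest pair is (-5, -3)–(2, -4) with squared distance 50. The circle on this segment as diameter has centre (-1.5, -3.5) and r² = 50/4 = 12.5.
Check (-4, -1): distance² to centre = 12.5 ≤ 12.5, so it lies inside.
All remaining points lie in this disk, and no smaller disk contains both endpoints, so this is the minimum enclosing circle.
Diameter = 2r = 2√(12.5) ≈ 7.071.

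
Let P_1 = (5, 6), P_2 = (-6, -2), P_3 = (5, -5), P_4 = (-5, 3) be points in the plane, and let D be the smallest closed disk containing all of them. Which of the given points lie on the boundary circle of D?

The minimum enclosing circle is determined by three boundary points: P_1, P_2, P_3.
Their circumcentre is (13/22, 0.5) with r² = 12025/242.
The farthest remaining point P_4 is at distance² 9077/242 ≤ 12025/242.
The points at distance exactly r from the centre are P_1, P_2, P_3 — 3 points.

P_1, P_2, P_3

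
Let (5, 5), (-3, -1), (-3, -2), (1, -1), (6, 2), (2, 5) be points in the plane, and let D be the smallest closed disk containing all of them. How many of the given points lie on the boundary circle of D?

A smallest enclosing disk is always determined by at most three of the input points on its boundary.
The farthest pair is (5, 5)–(-3, -2) with squared distance 113. The circle on this segment as diameter has centre (1, 1.5) and r² = 113/4 = 28.25.
Check (-3, -1): distance² to centre = 22.25 ≤ 28.25, so it lies inside.
All remaining points lie in this disk, and no smaller disk contains both endpoints, so this is the minimum enclosing circle.
The points at distance exactly r from the centre are (5, 5), (-3, -2) — 2 points.

2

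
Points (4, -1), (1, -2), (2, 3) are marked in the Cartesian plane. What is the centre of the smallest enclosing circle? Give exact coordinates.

(13/7, 3/7)

Call the three points A, B, C in the order given.
Side lengths²: AB² = 10, AC² = 20, BC² = 26.
Since BC² = 26 < 20 + 10 = 30, the triangle is acute, so the smallest enclosing circle is the circumcircle.
Circumcentre = (13/7, 3/7), r² = 325/49.
Centre = (13/7, 3/7).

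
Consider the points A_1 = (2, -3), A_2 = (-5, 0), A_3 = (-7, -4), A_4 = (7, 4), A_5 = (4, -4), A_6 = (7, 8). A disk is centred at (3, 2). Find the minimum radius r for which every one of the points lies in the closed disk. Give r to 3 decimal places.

11.662

The required radius is the distance from (3, 2) to the farthest point.
Squared distances: 26, 68, 136, 20, 37, 52.
Maximum is 136, attained at A_3.
r = √136 ≈ 11.662.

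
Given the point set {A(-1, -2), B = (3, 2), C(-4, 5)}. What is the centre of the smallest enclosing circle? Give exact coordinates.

(-1.1, 2.1)

Side lengths²: AB² = 32, AC² = 58, BC² = 58.
Since BC² = 58 < 58 + 32 = 90, the triangle is acute, so the smallest enclosing circle is the circumcircle.
Circumcentre = (-1.1, 2.1), r² = 16.82.
Centre = (-1.1, 2.1).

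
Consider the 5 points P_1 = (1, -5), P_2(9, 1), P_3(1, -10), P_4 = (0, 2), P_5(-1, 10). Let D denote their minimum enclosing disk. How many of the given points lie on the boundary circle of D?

A smallest enclosing disk is always determined by at most three of the input points on its boundary.
The farthest pair is P_3–P_5 with squared distance 404. The circle on this segment as diameter has centre (0, 0) and r² = 404/4 = 101.
Check P_1: distance² to centre = 26 ≤ 101, so it lies inside.
All remaining points lie in this disk, and no smaller disk contains both endpoints, so this is the minimum enclosing circle.
The points at distance exactly r from the centre are P_3, P_5 — 2 points.

2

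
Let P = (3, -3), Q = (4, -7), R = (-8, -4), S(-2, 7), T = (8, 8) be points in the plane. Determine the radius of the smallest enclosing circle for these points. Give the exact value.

The farthest pair is R–T with squared distance 400. The circle on this segment as diameter has centre (0, 2) and r² = 400/4 = 100.
Check P: distance² to centre = 34 ≤ 100, so it lies inside.
All remaining points lie in this disk, and no smaller disk contains both endpoints, so this is the minimum enclosing circle.
r = √100 = 10.

10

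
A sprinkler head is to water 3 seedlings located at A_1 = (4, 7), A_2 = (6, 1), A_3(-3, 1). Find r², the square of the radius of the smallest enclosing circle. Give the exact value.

Side lengths²: A_1A_2² = 40, A_1A_3² = 85, A_2A_3² = 81.
Since A_1A_3² = 85 < 81 + 40 = 121, the triangle is acute, so the smallest enclosing circle is the circumcircle.
Circumcentre = (1.5, 17/6), r² = 425/18.

425/18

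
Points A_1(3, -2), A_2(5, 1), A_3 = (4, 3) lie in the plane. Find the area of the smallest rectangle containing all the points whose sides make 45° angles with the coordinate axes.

In coordinates u = x + y, v = x − y the rectangle is axis-aligned; the map (x,y)→(u,v) scales areas by 2.
u-values: 1, 6, 7; range = 7 − 1 = 6.
v-values: 5, 4, 1; range = 5 − 1 = 4.
Area = (6 × 4) / 2 = 12.

12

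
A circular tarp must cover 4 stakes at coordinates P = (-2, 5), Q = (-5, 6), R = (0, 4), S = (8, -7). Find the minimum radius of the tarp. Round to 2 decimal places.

9.19

The farthest pair is Q–S with squared distance 338. The circle on this segment as diameter has centre (1.5, -0.5) and r² = 338/4 = 84.5.
Check P: distance² to centre = 42.5 ≤ 84.5, so it lies inside.
All remaining points lie in this disk, and no smaller disk contains both endpoints, so this is the minimum enclosing circle.
r = √(84.5) ≈ 9.19.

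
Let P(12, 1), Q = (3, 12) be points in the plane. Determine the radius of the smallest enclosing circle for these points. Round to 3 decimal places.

The smallest circle enclosing two points has them as diameter endpoints.
Centre = midpoint = (7.5, 6.5); r² = |PQ|²/4 = 202/4 = 50.5.
r = √(50.5) ≈ 7.106.

7.106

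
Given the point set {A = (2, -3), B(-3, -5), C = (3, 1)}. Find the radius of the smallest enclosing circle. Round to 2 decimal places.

Side lengths²: AB² = 29, AC² = 17, BC² = 72.
Since BC² = 72 ≥ 29 + 17 = 46, the angle opposite BC is not acute, so the smallest enclosing circle has BC as diameter.
Centre = midpoint of BC = (0, -2), r² = 72/4 = 18.
r = √18 ≈ 4.24.

4.24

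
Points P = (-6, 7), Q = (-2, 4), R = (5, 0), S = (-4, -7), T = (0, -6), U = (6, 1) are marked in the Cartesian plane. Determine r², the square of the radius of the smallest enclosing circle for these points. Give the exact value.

10250/169

By Welzl's lemma the MEC is supported by two points (diametrically opposite) or three points (on a circumcircle).
The minimum enclosing circle is determined by three boundary points: P, S, U.
Their circumcentre is (-23/13, 6/13) with r² = 10250/169.
The farthest remaining point R is at distance² 7780/169 ≤ 10250/169.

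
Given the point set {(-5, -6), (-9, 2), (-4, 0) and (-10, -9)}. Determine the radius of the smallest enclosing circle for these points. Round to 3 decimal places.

5.644

The minimum enclosing circle of a finite set is fixed by two of the points (as a diameter) or three (as a circumcircle).
The minimum enclosing circle is determined by three boundary points: (-9, 2), (-4, 0), (-10, -9).
Their circumcentre is (-317/38, -137/38) with r² = 22997/722.
The farthest remaining point (-5, -6) is at distance² 12205/722 ≤ 22997/722.
r = √(22997/722) ≈ 5.644.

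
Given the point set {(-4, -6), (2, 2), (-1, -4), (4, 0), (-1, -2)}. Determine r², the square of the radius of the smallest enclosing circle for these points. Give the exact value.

A smallest enclosing disk is always determined by at most three of the input points on its boundary.
The minimum enclosing circle is determined by three boundary points: (-4, -6), (2, 2), (4, 0).
Their circumcentre is (-3/7, -17/7) with r² = 1250/49.
The farthest remaining point (-1, -4) is at distance² 137/49 ≤ 1250/49.

1250/49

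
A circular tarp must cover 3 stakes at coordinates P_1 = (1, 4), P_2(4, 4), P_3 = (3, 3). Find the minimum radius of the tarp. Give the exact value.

Side lengths²: P_1P_2² = 9, P_1P_3² = 5, P_2P_3² = 2.
Since P_1P_2² = 9 ≥ 5 + 2 = 7, the angle opposite P_1P_2 is not acute, so the smallest enclosing circle has P_1P_2 as diameter.
Centre = midpoint of P_1P_2 = (2.5, 4), r² = 9/4 = 2.25.
r = √(2.25) = 1.5.

1.5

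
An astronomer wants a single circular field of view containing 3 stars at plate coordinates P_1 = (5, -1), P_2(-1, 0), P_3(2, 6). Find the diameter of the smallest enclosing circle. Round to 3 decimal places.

Side lengths²: P_1P_2² = 37, P_1P_3² = 58, P_2P_3² = 45.
Since P_1P_3² = 58 < 45 + 37 = 82, the triangle is acute, so the smallest enclosing circle is the circumcircle.
Circumcentre = (63/26, 53/26), r² = 5365/338.
Diameter = 2r = 2√(5365/338) ≈ 7.968.

7.968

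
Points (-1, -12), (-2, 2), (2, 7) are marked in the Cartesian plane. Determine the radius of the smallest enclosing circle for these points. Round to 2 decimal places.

Call the three points A, B, C in the order given.
Side lengths²: AB² = 197, AC² = 370, BC² = 41.
Since AC² = 370 ≥ 197 + 41 = 238, the angle opposite AC is not acute, so the smallest enclosing circle has AC as diameter.
Centre = midpoint of AC = (0.5, -2.5), r² = 370/4 = 92.5.
r = √(92.5) ≈ 9.62.

9.62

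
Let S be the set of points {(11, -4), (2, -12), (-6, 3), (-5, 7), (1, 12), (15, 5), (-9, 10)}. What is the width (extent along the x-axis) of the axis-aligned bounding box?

24

max x = 15, min x = -9, so width = 24.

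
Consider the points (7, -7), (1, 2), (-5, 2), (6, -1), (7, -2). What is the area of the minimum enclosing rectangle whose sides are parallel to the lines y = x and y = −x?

In coordinates u = x + y, v = x − y the rectangle is axis-aligned; the map (x,y)→(u,v) scales areas by 2.
u-values: 0, 3, -3, 5, 5; range = 5 − (-3) = 8.
v-values: 14, -1, -7, 7, 9; range = 14 − (-7) = 21.
Area = (8 × 21) / 2 = 84.

84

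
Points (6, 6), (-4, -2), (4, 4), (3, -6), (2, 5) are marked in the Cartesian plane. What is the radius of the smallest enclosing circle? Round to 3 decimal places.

6.652

The minimum enclosing circle is determined by three boundary points: (6, 6), (-4, -2), (3, -6).
Their circumcentre is (2.125, 0.59375) with r² = 44.2431640625.
The farthest remaining point (2, 5) is at distance² 19.4306640625 ≤ 44.2431640625.
r = √(44.2431640625) ≈ 6.652.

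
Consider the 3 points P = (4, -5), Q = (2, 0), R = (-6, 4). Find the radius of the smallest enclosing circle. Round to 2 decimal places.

6.73

Side lengths²: PQ² = 29, PR² = 181, QR² = 80.
Since PR² = 181 ≥ 80 + 29 = 109, the angle opposite PR is not acute, so the smallest enclosing circle has PR as diameter.
Centre = midpoint of PR = (-1, -0.5), r² = 181/4 = 45.25.
r = √(45.25) ≈ 6.73.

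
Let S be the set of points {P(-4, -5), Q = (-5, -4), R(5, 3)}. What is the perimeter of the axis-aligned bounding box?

Width = max x − min x = 5 − (-5) = 10.
Height = max y − min y = 3 − (-5) = 8.
Perimeter = 2(10 + 8) = 36.

36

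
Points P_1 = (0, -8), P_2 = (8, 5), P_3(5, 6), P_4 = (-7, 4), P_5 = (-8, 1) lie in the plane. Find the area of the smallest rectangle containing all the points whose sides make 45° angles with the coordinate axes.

199.5

In coordinates u = x + y, v = x − y the rectangle is axis-aligned; the map (x,y)→(u,v) scales areas by 2.
u-values: -8, 13, 11, -3, -7; range = 13 − (-8) = 21.
v-values: 8, 3, -1, -11, -9; range = 8 − (-11) = 19.
Area = (21 × 19) / 2 = 199.5.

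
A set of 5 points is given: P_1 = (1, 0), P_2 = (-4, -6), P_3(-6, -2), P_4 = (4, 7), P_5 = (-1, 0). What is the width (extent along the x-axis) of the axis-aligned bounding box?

max x = 4, min x = -6, so width = 10.

10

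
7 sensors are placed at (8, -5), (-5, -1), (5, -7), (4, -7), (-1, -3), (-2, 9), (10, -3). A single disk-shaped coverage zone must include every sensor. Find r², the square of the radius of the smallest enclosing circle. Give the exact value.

The minimum enclosing circle of a finite set is fixed by two of the points (as a diameter) or three (as a circumcircle).
The minimum enclosing circle is determined by three boundary points: (5, -7), (-2, 9), (10, -3).
Their circumcentre is (43/18, 25/18) with r² = 12505/162.
The farthest remaining point (4, -7) is at distance² 11821/162 ≤ 12505/162.

12505/162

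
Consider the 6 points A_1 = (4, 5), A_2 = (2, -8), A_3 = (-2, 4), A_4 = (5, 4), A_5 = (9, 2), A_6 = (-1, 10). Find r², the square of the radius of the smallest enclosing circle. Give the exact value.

By Welzl's lemma the MEC is supported by two points (diametrically opposite) or three points (on a circumcircle).
The farthest pair is A_2–A_6 with squared distance 333. The circle on this segment as diameter has centre (0.5, 1) and r² = 333/4 = 83.25.
Check A_1: distance² to centre = 28.25 ≤ 83.25, so it lies inside.
All remaining points lie in this disk, and no smaller disk contains both endpoints, so this is the minimum enclosing circle.

83.25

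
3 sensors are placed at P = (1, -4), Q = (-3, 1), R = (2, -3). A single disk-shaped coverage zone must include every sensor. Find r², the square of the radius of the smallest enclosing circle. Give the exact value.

1681/162

Side lengths²: PQ² = 41, PR² = 2, QR² = 41.
Since QR² = 41 < 41 + 2 = 43, the triangle is acute, so the smallest enclosing circle is the circumcircle.
Circumcentre = (-13/18, -23/18), r² = 1681/162.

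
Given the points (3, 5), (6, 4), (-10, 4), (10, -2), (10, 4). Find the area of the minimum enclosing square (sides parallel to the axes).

400

The bounding box has width 20 and height 7.
An axis-aligned square enclosing the set must have side ≥ max(width, height).
So the minimum side is max(20, 7) = 20.
Area = 20² = 400.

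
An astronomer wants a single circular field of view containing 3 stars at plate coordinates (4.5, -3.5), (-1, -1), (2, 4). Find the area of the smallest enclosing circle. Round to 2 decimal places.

49.73

Call the three points A, B, C in the order given.
Side lengths²: AB² = 36.5, AC² = 62.5, BC² = 34.
Since AC² = 62.5 < 36.5 + 34 = 70.5, the triangle is acute, so the smallest enclosing circle is the circumcircle.
Circumcentre = (79/28, 3/28), r² = 6205/392.
Area = π·r² = π·6205/392 ≈ 49.73.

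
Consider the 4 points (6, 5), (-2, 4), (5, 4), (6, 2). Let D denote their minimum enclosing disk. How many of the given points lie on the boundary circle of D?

3

The minimum enclosing circle of a finite set is fixed by two of the points (as a diameter) or three (as a circumcircle).
The minimum enclosing circle is determined by three boundary points: (6, 5), (-2, 4), (6, 2).
Their circumcentre is (2.125, 3.5) with r² = 17.265625.
The farthest remaining point (5, 4) is at distance² 8.515625 ≤ 17.265625.
The points at distance exactly r from the centre are (6, 5), (-2, 4), (6, 2) — 3 points.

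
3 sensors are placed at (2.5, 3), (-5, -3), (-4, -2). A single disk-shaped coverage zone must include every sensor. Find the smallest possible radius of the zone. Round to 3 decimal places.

Call the three points A, B, C in the order given.
Side lengths²: AB² = 92.25, AC² = 67.25, BC² = 2.
Since AB² = 92.25 ≥ 67.25 + 2 = 69.25, the angle opposite AB is not acute, so the smallest enclosing circle has AB as diameter.
Centre = midpoint of AB = (-1.25, 0), r² = 92.25/4 = 23.0625.
r = √(23.0625) ≈ 4.802.

4.802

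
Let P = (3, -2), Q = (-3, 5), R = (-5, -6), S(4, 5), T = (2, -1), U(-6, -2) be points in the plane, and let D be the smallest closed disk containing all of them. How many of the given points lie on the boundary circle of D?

By Welzl's lemma the MEC is supported by two points (diametrically opposite) or three points (on a circumcircle).
The farthest pair is R–S with squared distance 202. The circle on this segment as diameter has centre (-0.5, -0.5) and r² = 202/4 = 50.5.
Check P: distance² to centre = 14.5 ≤ 50.5, so it lies inside.
All remaining points lie in this disk, and no smaller disk contains both endpoints, so this is the minimum enclosing circle.
The points at distance exactly r from the centre are R, S — 2 points.

2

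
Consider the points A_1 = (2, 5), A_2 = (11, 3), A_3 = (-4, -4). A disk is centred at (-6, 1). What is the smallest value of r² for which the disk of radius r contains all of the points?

293

The required radius is the distance from (-6, 1) to the farthest point.
Squared distances: 80, 293, 29.
Maximum is 293, attained at A_2.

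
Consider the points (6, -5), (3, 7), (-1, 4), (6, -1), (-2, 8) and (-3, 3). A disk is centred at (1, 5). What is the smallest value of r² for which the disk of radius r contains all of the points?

125

The required radius is the distance from (1, 5) to the farthest point.
Squared distances: 125, 8, 5, 61, 18, 20.
Maximum is 125, attained at (6, -5).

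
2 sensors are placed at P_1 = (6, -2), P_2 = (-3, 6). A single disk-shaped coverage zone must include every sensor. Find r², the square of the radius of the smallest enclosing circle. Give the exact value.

The smallest circle enclosing two points has them as diameter endpoints.
Centre = midpoint = (1.5, 2); r² = |P_1P_2|²/4 = 145/4 = 36.25.

36.25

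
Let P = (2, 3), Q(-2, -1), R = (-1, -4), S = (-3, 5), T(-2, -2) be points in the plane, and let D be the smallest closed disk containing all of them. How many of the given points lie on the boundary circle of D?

3

By Welzl's lemma the MEC is supported by two points (diametrically opposite) or three points (on a circumcircle).
The minimum enclosing circle is determined by three boundary points: P, R, S.
Their circumcentre is (-155/82, 43/82) with r² = 71485/3362.
The farthest remaining point T is at distance² 21465/3362 ≤ 71485/3362.
The points at distance exactly r from the centre are P, R, S — 3 points.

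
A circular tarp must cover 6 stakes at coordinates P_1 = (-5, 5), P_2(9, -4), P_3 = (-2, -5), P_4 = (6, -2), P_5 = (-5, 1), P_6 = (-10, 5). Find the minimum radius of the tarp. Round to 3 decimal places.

The minimum enclosing circle of a finite set is fixed by two of the points (as a diameter) or three (as a circumcircle).
The farthest pair is P_2–P_6 with squared distance 442. The circle on this segment as diameter has centre (-0.5, 0.5) and r² = 442/4 = 110.5.
Check P_1: distance² to centre = 40.5 ≤ 110.5, so it lies inside.
All remaining points lie in this disk, and no smaller disk contains both endpoints, so this is the minimum enclosing circle.
r = √(110.5) ≈ 10.512.

10.512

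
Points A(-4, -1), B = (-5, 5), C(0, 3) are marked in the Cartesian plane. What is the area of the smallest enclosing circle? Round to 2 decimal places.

34.40

Side lengths²: AB² = 37, AC² = 32, BC² = 29.
Since AB² = 37 < 32 + 29 = 61, the triangle is acute, so the smallest enclosing circle is the circumcircle.
Circumcentre = (-45/14, 31/14), r² = 1073/98.
Area = π·r² = π·1073/98 ≈ 34.40.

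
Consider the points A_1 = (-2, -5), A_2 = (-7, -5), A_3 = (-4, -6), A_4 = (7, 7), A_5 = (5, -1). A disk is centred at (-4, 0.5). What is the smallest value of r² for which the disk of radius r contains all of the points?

The required radius is the distance from (-4, 0.5) to the farthest point.
Squared distances: 34.25, 39.25, 42.25, 163.25, 83.25.
Maximum is 163.25, attained at A_4.

163.25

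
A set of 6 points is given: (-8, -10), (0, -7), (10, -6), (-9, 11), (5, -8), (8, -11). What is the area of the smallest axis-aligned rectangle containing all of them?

418

x ranges over [-9, 10], width 19.
y ranges over [-11, 11], height 22.
Area = 19 × 22 = 418.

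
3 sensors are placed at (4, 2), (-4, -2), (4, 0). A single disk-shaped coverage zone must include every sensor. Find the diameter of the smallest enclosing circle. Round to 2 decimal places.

8.94

Call the three points A, B, C in the order given.
Side lengths²: AB² = 80, AC² = 4, BC² = 68.
Since AB² = 80 ≥ 68 + 4 = 72, the angle opposite AB is not acute, so the smallest enclosing circle has AB as diameter.
Centre = midpoint of AB = (0, 0), r² = 80/4 = 20.
Diameter = 2r = 2√20 ≈ 8.94.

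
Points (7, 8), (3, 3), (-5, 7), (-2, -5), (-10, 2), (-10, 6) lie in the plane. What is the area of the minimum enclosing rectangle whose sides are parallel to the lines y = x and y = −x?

218.5

In coordinates u = x + y, v = x − y the rectangle is axis-aligned; the map (x,y)→(u,v) scales areas by 2.
u-values: 15, 6, 2, -7, -8, -4; range = 15 − (-8) = 23.
v-values: -1, 0, -12, 3, -12, -16; range = 3 − (-16) = 19.
Area = (23 × 19) / 2 = 218.5.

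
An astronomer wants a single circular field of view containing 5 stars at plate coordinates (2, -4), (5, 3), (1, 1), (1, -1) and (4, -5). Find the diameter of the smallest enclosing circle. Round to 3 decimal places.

8.062

A smallest enclosing disk is always determined by at most three of the input points on its boundary.
The farthest pair is (5, 3)–(4, -5) with squared distance 65. The circle on this segment as diameter has centre (4.5, -1) and r² = 65/4 = 16.25.
Check (2, -4): distance² to centre = 15.25 ≤ 16.25, so it lies inside.
All remaining points lie in this disk, and no smaller disk contains both endpoints, so this is the minimum enclosing circle.
Diameter = 2r = 2√(16.25) ≈ 8.062.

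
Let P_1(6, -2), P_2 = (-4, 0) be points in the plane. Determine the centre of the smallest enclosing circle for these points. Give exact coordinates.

(1, -1)

The smallest circle enclosing two points has them as diameter endpoints.
Centre = midpoint = (1, -1); r² = |P_1P_2|²/4 = 104/4 = 26.
Centre = (1, -1).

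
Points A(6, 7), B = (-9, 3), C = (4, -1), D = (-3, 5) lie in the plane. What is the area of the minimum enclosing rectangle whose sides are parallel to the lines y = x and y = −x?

161.5

In coordinates u = x + y, v = x − y the rectangle is axis-aligned; the map (x,y)→(u,v) scales areas by 2.
u-values: 13, -6, 3, 2; range = 13 − (-6) = 19.
v-values: -1, -12, 5, -8; range = 5 − (-12) = 17.
Area = (19 × 17) / 2 = 161.5.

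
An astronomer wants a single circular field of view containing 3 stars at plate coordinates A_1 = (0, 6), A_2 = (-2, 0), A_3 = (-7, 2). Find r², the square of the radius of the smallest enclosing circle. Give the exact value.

Side lengths²: A_1A_2² = 40, A_1A_3² = 65, A_2A_3² = 29.
Since A_1A_3² = 65 < 40 + 29 = 69, the triangle is acute, so the smallest enclosing circle is the circumcircle.
Circumcentre = (-115/34, 129/34), r² = 9425/578.

9425/578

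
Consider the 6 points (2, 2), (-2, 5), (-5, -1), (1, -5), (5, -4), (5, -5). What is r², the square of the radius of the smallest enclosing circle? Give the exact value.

21605/576

A smallest enclosing disk is always determined by at most three of the input points on its boundary.
The minimum enclosing circle is determined by three boundary points: (-2, 5), (-5, -1), (5, -5).
Their circumcentre is (13/12, -7/24) with r² = 21605/576.
The farthest remaining point (5, -4) is at distance² 16757/576 ≤ 21605/576.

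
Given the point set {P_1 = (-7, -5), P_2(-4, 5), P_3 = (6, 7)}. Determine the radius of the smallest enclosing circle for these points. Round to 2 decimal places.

8.85

Side lengths²: P_1P_2² = 109, P_1P_3² = 313, P_2P_3² = 104.
Since P_1P_3² = 313 ≥ 109 + 104 = 213, the angle opposite P_1P_3 is not acute, so the smallest enclosing circle has P_1P_3 as diameter.
Centre = midpoint of P_1P_3 = (-0.5, 1), r² = 313/4 = 78.25.
r = √(78.25) ≈ 8.85.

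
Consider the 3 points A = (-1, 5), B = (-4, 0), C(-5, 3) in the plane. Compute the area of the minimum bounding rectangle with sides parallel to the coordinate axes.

x ranges over [-5, -1], width 4.
y ranges over [0, 5], height 5.
Area = 4 × 5 = 20.

20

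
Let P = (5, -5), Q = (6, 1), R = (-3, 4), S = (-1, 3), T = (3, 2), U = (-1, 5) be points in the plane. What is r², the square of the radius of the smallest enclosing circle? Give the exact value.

36.25

The farthest pair is P–R with squared distance 145. The circle on this segment as diameter has centre (1, -0.5) and r² = 145/4 = 36.25.
Check Q: distance² to centre = 27.25 ≤ 36.25, so it lies inside.
All remaining points lie in this disk, and no smaller disk contains both endpoints, so this is the minimum enclosing circle.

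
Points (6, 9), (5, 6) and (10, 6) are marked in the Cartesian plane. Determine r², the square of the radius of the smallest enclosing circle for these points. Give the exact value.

125/18

Call the three points A, B, C in the order given.
Side lengths²: AB² = 10, AC² = 25, BC² = 25.
Since BC² = 25 < 25 + 10 = 35, the triangle is acute, so the smallest enclosing circle is the circumcircle.
Circumcentre = (7.5, 41/6), r² = 125/18.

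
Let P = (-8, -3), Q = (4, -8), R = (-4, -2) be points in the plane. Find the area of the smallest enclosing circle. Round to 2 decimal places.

132.73

Side lengths²: PQ² = 169, PR² = 17, QR² = 100.
Since PQ² = 169 ≥ 100 + 17 = 117, the angle opposite PQ is not acute, so the smallest enclosing circle has PQ as diameter.
Centre = midpoint of PQ = (-2, -5.5), r² = 169/4 = 42.25.
Area = π·r² = π·42.25 ≈ 132.73.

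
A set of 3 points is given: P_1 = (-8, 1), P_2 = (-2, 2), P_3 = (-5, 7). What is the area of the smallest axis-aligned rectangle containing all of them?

x ranges over [-8, -2], width 6.
y ranges over [1, 7], height 6.
Area = 6 × 6 = 36.

36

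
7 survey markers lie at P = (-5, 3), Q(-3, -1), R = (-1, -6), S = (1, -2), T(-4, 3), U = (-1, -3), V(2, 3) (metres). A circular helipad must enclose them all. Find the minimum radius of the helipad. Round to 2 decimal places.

The minimum enclosing circle of a finite set is fixed by two of the points (as a diameter) or three (as a circumcircle).
The minimum enclosing circle is determined by three boundary points: P, R, V.
Their circumcentre is (-1.5, -5/6) with r² = 485/18.
The farthest remaining point T is at distance² 377/18 ≤ 485/18.
r = √(485/18) ≈ 5.19.

5.19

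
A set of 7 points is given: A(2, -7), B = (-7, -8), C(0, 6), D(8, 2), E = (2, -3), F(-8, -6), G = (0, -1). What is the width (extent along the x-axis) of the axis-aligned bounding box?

16

max x = 8, min x = -8, so width = 16.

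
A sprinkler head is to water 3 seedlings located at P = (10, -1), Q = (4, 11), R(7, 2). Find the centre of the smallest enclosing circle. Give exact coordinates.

Side lengths²: PQ² = 180, PR² = 18, QR² = 90.
Since PQ² = 180 ≥ 90 + 18 = 108, the angle opposite PQ is not acute, so the smallest enclosing circle has PQ as diameter.
Centre = midpoint of PQ = (7, 5), r² = 180/4 = 45.
Centre = (7, 5).

(7, 5)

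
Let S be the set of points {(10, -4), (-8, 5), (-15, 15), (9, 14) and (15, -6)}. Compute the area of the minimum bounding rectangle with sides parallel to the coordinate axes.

630

x ranges over [-15, 15], width 30.
y ranges over [-6, 15], height 21.
Area = 30 × 21 = 630.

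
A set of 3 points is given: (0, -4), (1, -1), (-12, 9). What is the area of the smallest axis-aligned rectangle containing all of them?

x ranges over [-12, 1], width 13.
y ranges over [-4, 9], height 13.
Area = 13 × 13 = 169.

169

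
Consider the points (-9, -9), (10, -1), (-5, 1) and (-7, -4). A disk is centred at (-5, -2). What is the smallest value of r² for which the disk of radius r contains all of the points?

The required radius is the distance from (-5, -2) to the farthest point.
Squared distances: 65, 226, 9, 8.
Maximum is 226, attained at (10, -1).

226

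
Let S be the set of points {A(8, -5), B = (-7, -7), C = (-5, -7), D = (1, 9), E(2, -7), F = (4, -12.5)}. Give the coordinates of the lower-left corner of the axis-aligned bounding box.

(-7, -12.5)

x-range [-7, 8], y-range [-12.5, 9].
The lower-left corner is (-7, -12.5).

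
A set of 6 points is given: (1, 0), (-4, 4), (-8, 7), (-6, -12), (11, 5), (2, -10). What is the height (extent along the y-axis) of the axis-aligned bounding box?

19

max y = 7, min y = -12, so height = 19.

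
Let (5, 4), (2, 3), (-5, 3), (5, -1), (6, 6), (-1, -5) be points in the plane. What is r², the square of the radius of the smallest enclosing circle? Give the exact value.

The minimum enclosing circle of a finite set is fixed by two of the points (as a diameter) or three (as a circumcircle).
The minimum enclosing circle is determined by three boundary points: (-5, 3), (6, 6), (-1, -5).
Their circumcentre is (1.4, 1.2) with r² = 44.2.
The farthest remaining point (5, 4) is at distance² 20.8 ≤ 44.2.

44.2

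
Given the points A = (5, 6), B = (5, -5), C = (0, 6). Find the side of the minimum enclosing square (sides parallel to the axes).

The bounding box has width 5 and height 11.
An axis-aligned square enclosing the set must have side ≥ max(width, height).
So the minimum side is max(5, 11) = 11.

11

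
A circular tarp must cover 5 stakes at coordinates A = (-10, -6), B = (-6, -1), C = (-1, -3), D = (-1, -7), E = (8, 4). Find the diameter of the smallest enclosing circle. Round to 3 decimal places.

The minimum enclosing circle of a finite set is fixed by two of the points (as a diameter) or three (as a circumcircle).
The farthest pair is A–E with squared distance 424. The circle on this segment as diameter has centre (-1, -1) and r² = 424/4 = 106.
Check B: distance² to centre = 25 ≤ 106, so it lies inside.
All remaining points lie in this disk, and no smaller disk contains both endpoints, so this is the minimum enclosing circle.
Diameter = 2r = 2√106 ≈ 20.591.

20.591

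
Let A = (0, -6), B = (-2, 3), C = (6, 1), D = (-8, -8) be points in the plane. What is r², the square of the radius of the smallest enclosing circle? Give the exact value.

69.25

The farthest pair is C–D with squared distance 277. The circle on this segment as diameter has centre (-1, -3.5) and r² = 277/4 = 69.25.
Check A: distance² to centre = 7.25 ≤ 69.25, so it lies inside.
All remaining points lie in this disk, and no smaller disk contains both endpoints, so this is the minimum enclosing circle.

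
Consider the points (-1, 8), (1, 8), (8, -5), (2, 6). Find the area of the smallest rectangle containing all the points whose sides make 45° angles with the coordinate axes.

66

In coordinates u = x + y, v = x − y the rectangle is axis-aligned; the map (x,y)→(u,v) scales areas by 2.
u-values: 7, 9, 3, 8; range = 9 − 3 = 6.
v-values: -9, -7, 13, -4; range = 13 − (-9) = 22.
Area = (6 × 22) / 2 = 66.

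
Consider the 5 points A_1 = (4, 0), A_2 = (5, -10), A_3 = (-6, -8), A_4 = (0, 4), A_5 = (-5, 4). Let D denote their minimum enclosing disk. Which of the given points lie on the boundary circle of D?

The minimum enclosing circle of a finite set is fixed by two of the points (as a diameter) or three (as a circumcircle).
The farthest pair is A_2–A_5 with squared distance 296. The circle on this segment as diameter has centre (0, -3) and r² = 296/4 = 74.
Check A_1: distance² to centre = 25 ≤ 74, so it lies inside.
All remaining points lie in this disk, and no smaller disk contains both endpoints, so this is the minimum enclosing circle.
The points at distance exactly r from the centre are A_2, A_5 — 2 points.

A_2, A_5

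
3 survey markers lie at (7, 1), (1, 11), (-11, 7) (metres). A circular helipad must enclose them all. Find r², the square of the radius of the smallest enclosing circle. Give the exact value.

90

Call the three points A, B, C in the order given.
Side lengths²: AB² = 136, AC² = 360, BC² = 160.
Since AC² = 360 ≥ 160 + 136 = 296, the angle opposite AC is not acute, so the smallest enclosing circle has AC as diameter.
Centre = midpoint of AC = (-2, 4), r² = 360/4 = 90.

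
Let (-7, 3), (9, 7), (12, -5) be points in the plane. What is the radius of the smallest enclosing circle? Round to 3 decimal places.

Call the three points A, B, C in the order given.
Side lengths²: AB² = 272, AC² = 425, BC² = 153.
Since AC² = 425 ≥ 272 + 153 = 425, the angle opposite AC is not acute, so the smallest enclosing circle has AC as diameter.
Centre = midpoint of AC = (2.5, -1), r² = 425/4 = 106.25.
r = √(106.25) ≈ 10.308.

10.308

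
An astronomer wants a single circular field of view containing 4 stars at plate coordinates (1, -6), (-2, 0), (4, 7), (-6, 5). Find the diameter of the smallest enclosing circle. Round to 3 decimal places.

A smallest enclosing disk is always determined by at most three of the input points on its boundary.
The minimum enclosing circle is determined by three boundary points: (1, -6), (4, 7), (-6, 5).
Their circumcentre is (-1/62, 67/62) with r² = 98345/1922.
The farthest remaining point (-2, 0) is at distance² 9809/1922 ≤ 98345/1922.
Diameter = 2r = 2√(98345/1922) ≈ 14.306.

14.306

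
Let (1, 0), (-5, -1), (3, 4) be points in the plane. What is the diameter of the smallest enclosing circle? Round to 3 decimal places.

Call the three points A, B, C in the order given.
Side lengths²: AB² = 37, AC² = 20, BC² = 89.
Since BC² = 89 ≥ 37 + 20 = 57, the angle opposite BC is not acute, so the smallest enclosing circle has BC as diameter.
Centre = midpoint of BC = (-1, 1.5), r² = 89/4 = 22.25.
Diameter = 2r = 2√(22.25) ≈ 9.434.

9.434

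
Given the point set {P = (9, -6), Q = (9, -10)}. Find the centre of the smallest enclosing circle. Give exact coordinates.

The smallest circle enclosing two points has them as diameter endpoints.
Centre = midpoint = (9, -8); r² = |PQ|²/4 = 16/4 = 4.
Centre = (9, -8).

(9, -8)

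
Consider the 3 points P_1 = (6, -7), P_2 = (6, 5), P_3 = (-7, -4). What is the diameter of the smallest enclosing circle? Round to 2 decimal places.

Side lengths²: P_1P_2² = 144, P_1P_3² = 178, P_2P_3² = 250.
Since P_2P_3² = 250 < 178 + 144 = 322, the triangle is acute, so the smallest enclosing circle is the circumcircle.
Circumcentre = (7/13, -1), r² = 11125/169.
Diameter = 2r = 2√(11125/169) ≈ 16.23.

16.23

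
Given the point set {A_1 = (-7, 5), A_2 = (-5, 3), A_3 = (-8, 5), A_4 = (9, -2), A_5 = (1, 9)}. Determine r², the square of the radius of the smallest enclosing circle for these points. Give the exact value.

The farthest pair is A_3–A_4 with squared distance 338. The circle on this segment as diameter has centre (0.5, 1.5) and r² = 338/4 = 84.5.
Check A_1: distance² to centre = 68.5 ≤ 84.5, so it lies inside.
All remaining points lie in this disk, and no smaller disk contains both endpoints, so this is the minimum enclosing circle.

84.5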